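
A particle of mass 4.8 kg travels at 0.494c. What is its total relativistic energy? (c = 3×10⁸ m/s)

γ = 1/√(1 - 0.494²) = 1.15014
mc² = 4.8 × (3×10⁸)² = 4.320×10¹⁷ J
E = γmc² = 1.15014 × 4.320×10¹⁷ = 4.969×10¹⁷ J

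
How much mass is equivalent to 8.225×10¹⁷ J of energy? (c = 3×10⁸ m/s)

From E = mc², we get m = E/c²
c² = (3×10⁸)² = 9×10¹⁶ m²/s²
m = 8.225×10¹⁷ / 9×10¹⁶ = 9.139 kg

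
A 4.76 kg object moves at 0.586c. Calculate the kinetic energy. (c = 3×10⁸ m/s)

γ = 1/√(1 - 0.586²) = 1.2341
γ - 1 = 0.2341
KE = (γ-1)mc² = 0.2341 × 4.76 × (3×10⁸)² = 1.003×10¹⁷ J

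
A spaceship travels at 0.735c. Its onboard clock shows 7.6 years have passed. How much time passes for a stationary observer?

Proper time Δt₀ = 7.6 years
γ = 1/√(1 - 0.735²) = 1.475
Δt = γΔt₀ = 1.475 × 7.6 = 11.21 years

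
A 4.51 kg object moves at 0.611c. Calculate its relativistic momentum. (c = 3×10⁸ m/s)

γ = 1/√(1 - 0.611²) = 1.263
v = 0.611 × 3×10⁸ = 1.833×10⁸ m/s
p = γmv = 1.263 × 4.51 × 1.833×10⁸ = 1.044×10⁹ kg·m/s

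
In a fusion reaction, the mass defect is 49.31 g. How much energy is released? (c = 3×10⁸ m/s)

Convert mass defect: Δm = 49.31 g = 0.04931 kg
E = Δm·c² = 0.04931 × (3×10⁸)²
= 0.04931 × 9×10¹⁶ = 4.438×10¹⁵ J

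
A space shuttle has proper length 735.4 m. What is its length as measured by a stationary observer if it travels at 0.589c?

Proper length L₀ = 735.4 m
γ = 1/√(1 - 0.589²) = 1.2374
L = L₀/γ = 735.4/1.2374 = 594.3 m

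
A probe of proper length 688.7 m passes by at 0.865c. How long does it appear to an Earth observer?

Proper length L₀ = 688.7 m
γ = 1/√(1 - 0.865²) = 1.993
L = L₀/γ = 688.7/1.993 = 345.6 m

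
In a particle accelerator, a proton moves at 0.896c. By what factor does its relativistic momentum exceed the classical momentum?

p_rel = γmv, p_class = mv
Ratio = γ = 1/√(1 - 0.896²)
= 1/√(0.197184) = 2.252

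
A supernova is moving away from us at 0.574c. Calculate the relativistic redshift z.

β = 0.574
(1+β)/(1-β) = 1.574/0.426 = 3.695
√(3.695) = 1.9222
z = 1.9222 - 1 = 0.9222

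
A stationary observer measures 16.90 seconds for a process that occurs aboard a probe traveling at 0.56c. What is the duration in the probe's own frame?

Dilated time Δt = 16.90 seconds
γ = 1/√(1 - 0.56²) = 1.207
Δt₀ = Δt/γ = 16.90/1.207 = 14.00 seconds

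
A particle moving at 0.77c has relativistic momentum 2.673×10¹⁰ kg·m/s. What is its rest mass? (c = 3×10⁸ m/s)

γ = 1/√(1 - 0.77²) = 1.5673
v = 0.77 × 3×10⁸ = 2.310×10⁸ m/s
m = p/(γv) = 2.673×10¹⁰/(1.5673 × 2.310×10⁸) = 73.83 kg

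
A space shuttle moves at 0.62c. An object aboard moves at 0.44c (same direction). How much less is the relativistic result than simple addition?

Classical: u' + v = 0.44 + 0.62 = 1.06c
Relativistic: u = (0.44 + 0.62)/(1 + 0.2728) = 1.06/1.2728 = 0.8328c
Difference: 1.06 - 0.8328 = 0.2272c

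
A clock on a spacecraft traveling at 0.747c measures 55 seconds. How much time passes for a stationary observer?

Proper time Δt₀ = 55 seconds
γ = 1/√(1 - 0.747²) = 1.5042
Δt = γΔt₀ = 1.5042 × 55 = 82.73 seconds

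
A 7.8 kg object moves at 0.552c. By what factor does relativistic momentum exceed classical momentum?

p_rel = γmv, p_class = mv
Ratio = γ = 1/√(1 - 0.552²) = 1.199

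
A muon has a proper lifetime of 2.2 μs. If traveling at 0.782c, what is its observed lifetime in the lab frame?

Proper lifetime τ₀ = 2.2 μs
γ = 1/√(1 - 0.782²) = 1.6044
τ = γτ₀ = 1.6044 × 2.2 μs = 3.530 μs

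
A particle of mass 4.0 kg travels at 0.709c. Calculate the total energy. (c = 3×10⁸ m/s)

γ = 1/√(1 - 0.709²) = 1.418
mc² = 4.0 × (3×10⁸)² = 3.600×10¹⁷ J
E = γmc² = 1.418 × 3.600×10¹⁷ = 5.105×10¹⁷ J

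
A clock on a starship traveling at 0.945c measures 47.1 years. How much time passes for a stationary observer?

Proper time Δt₀ = 47.1 years
γ = 1/√(1 - 0.945²) = 3.057
Δt = γΔt₀ = 3.057 × 47.1 = 144.0 years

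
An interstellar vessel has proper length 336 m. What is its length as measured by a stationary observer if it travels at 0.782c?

Proper length L₀ = 336 m
γ = 1/√(1 - 0.782²) = 1.6044
L = L₀/γ = 336/1.6044 = 209.4 m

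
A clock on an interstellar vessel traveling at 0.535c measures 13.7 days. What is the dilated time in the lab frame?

Proper time Δt₀ = 13.7 days
γ = 1/√(1 - 0.535²) = 1.184
Δt = γΔt₀ = 1.184 × 13.7 = 16.22 days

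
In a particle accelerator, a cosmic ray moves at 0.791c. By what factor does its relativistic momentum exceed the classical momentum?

p_rel = γmv, p_class = mv
Ratio = γ = 1/√(1 - 0.791²)
= 1/√(0.374319) = 1.634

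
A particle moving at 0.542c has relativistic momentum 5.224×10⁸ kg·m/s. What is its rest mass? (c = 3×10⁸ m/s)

γ = 1/√(1 - 0.542²) = 1.190
v = 0.542 × 3×10⁸ = 1.626×10⁸ m/s
m = p/(γv) = 5.224×10⁸/(1.190 × 1.626×10⁸) = 2.700 kg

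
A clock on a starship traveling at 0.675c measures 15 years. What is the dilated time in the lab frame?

Proper time Δt₀ = 15 years
γ = 1/√(1 - 0.675²) = 1.355
Δt = γΔt₀ = 1.355 × 15 = 20.33 years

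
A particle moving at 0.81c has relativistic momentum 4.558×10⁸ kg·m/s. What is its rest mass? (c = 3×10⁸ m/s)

γ = 1/√(1 - 0.81²) = 1.705
v = 0.81 × 3×10⁸ = 2.430×10⁸ m/s
m = p/(γv) = 4.558×10⁸/(1.705 × 2.430×10⁸) = 1.100 kg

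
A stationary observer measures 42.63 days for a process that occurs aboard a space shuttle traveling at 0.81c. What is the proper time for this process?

Dilated time Δt = 42.63 days
γ = 1/√(1 - 0.81²) = 1.705
Δt₀ = Δt/γ = 42.63/1.705 = 25.00 days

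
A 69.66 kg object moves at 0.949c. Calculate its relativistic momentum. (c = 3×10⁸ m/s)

γ = 1/√(1 - 0.949²) = 3.1718
v = 0.949 × 3×10⁸ = 2.847×10⁸ m/s
p = γmv = 3.1718 × 69.66 × 2.847×10⁸ = 6.290×10¹⁰ kg·m/s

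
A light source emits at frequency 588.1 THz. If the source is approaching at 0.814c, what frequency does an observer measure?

β = v/c = 0.814
(1+β)/(1-β) = 1.814/0.186 = 9.753
Doppler factor = √(9.753) = 3.123
f_obs = 588.1 × 3.123 = 1837 THz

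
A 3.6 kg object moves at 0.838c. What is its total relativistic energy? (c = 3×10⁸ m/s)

γ = 1/√(1 - 0.838²) = 1.8326
mc² = 3.6 × (3×10⁸)² = 3.240×10¹⁷ J
E = γmc² = 1.8326 × 3.240×10¹⁷ = 5.938×10¹⁷ J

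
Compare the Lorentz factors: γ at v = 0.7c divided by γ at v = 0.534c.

γ₁ = 1/√(1 - 0.7²) = 1.4003
γ₂ = 1/√(1 - 0.534²) = 1.1828
γ₁/γ₂ = 1.4003/1.1828 = 1.184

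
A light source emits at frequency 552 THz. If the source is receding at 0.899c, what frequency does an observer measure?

β = v/c = 0.899
(1-β)/(1+β) = 0.101/1.899 = 0.05319
Doppler factor = √(0.05319) = 0.2306
f_obs = 552 × 0.2306 = 127.3 THz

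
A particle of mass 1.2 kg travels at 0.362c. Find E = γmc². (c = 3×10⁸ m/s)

γ = 1/√(1 - 0.362²) = 1.073
mc² = 1.2 × (3×10⁸)² = 1.080×10¹⁷ J
E = γmc² = 1.073 × 1.080×10¹⁷ = 1.159×10¹⁷ J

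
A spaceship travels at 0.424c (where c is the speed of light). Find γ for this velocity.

v/c = 0.424, so (v/c)² = 0.179776
1 - (v/c)² = 0.820224
γ = 1/√(0.820224) = 1.104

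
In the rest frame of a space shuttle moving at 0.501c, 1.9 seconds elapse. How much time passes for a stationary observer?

Proper time Δt₀ = 1.9 seconds
γ = 1/√(1 - 0.501²) = 1.155
Δt = γΔt₀ = 1.155 × 1.9 = 2.195 seconds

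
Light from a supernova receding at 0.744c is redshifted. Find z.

β = 0.744
(1+β)/(1-β) = 1.744/0.256 = 6.813
√(6.813) = 2.610
z = 2.610 - 1 = 1.610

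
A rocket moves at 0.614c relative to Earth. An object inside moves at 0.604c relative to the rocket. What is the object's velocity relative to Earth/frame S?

u = (u' + v)/(1 + u'v/c²)
Numerator: 0.604 + 0.614 = 1.218
Denominator: 1 + 0.370856 = 1.370856
u = 1.218/1.370856 = 0.8885c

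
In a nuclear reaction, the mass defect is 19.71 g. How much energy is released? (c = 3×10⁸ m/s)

Convert mass defect: Δm = 19.71 g = 0.01971 kg
E = Δm·c² = 0.01971 × (3×10⁸)²
= 0.01971 × 9×10¹⁶ = 1.774×10¹⁵ J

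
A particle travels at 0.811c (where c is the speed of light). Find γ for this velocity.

v/c = 0.811, so (v/c)² = 0.657721
1 - (v/c)² = 0.342279
γ = 1/√(0.342279) = 1.709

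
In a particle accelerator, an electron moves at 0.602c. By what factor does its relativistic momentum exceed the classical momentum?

p_rel = γmv, p_class = mv
Ratio = γ = 1/√(1 - 0.602²)
= 1/√(0.637596) = 1.252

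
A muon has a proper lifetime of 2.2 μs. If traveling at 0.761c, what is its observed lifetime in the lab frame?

Proper lifetime τ₀ = 2.2 μs
γ = 1/√(1 - 0.761²) = 1.5414
τ = γτ₀ = 1.5414 × 2.2 μs = 3.391 μs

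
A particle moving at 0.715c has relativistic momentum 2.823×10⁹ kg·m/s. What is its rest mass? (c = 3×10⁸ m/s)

γ = 1/√(1 - 0.715²) = 1.4304
v = 0.715 × 3×10⁸ = 2.145×10⁸ m/s
m = p/(γv) = 2.823×10⁹/(1.4304 × 2.145×10⁸) = 9.201 kg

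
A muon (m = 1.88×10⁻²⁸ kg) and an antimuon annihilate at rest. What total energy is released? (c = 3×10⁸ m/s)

Both particles have the same rest mass, so total mass = 2m
E = 2m·c² = 2 × 1.88×10⁻²⁸ × (3×10⁸)²
= 2 × 1.88×10⁻²⁸ × 9×10¹⁶
= 3.384×10⁻¹¹ J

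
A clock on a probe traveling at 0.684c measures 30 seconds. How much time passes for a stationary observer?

Proper time Δt₀ = 30 seconds
γ = 1/√(1 - 0.684²) = 1.371
Δt = γΔt₀ = 1.371 × 30 = 41.13 seconds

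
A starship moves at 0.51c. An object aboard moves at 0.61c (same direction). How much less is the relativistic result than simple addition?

Classical: u' + v = 0.61 + 0.51 = 1.12c
Relativistic: u = (0.61 + 0.51)/(1 + 0.3111) = 1.12/1.3111 = 0.8542c
Difference: 1.12 - 0.8542 = 0.2658c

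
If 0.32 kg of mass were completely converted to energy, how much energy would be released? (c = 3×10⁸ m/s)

Using E = mc²:
c² = (3×10⁸)² = 9×10¹⁶ m²/s²
E = 0.32 × 9×10¹⁶ = 2.880×10¹⁶ J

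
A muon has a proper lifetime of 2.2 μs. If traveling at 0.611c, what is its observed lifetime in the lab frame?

Proper lifetime τ₀ = 2.2 μs
γ = 1/√(1 - 0.611²) = 1.263
τ = γτ₀ = 1.263 × 2.2 μs = 2.779 μs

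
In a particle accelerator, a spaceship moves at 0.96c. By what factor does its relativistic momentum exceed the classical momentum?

p_rel = γmv, p_class = mv
Ratio = γ = 1/√(1 - 0.96²)
= 1/√(0.0784) = 3.571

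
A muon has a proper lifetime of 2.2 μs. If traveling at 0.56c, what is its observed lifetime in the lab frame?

Proper lifetime τ₀ = 2.2 μs
γ = 1/√(1 - 0.56²) = 1.207
τ = γτ₀ = 1.207 × 2.2 μs = 2.655 μs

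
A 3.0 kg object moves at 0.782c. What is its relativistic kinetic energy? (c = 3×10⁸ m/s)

γ = 1/√(1 - 0.782²) = 1.6044
γ - 1 = 0.6044
KE = (γ-1)mc² = 0.6044 × 3.0 × (3×10⁸)² = 1.632×10¹⁷ J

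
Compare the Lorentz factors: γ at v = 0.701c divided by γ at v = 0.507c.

γ₁ = 1/√(1 - 0.701²) = 1.402
γ₂ = 1/√(1 - 0.507²) = 1.160
γ₁/γ₂ = 1.402/1.160 = 1.209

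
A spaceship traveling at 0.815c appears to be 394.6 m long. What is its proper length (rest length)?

Contracted length L = 394.6 m
γ = 1/√(1 - 0.815²) = 1.7257
L₀ = γL = 1.7257 × 394.6 = 681.0 m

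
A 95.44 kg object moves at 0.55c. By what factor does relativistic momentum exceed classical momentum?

p_rel = γmv, p_class = mv
Ratio = γ = 1/√(1 - 0.55²) = 1.197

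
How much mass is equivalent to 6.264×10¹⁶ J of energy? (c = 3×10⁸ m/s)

From E = mc², we get m = E/c²
c² = (3×10⁸)² = 9×10¹⁶ m²/s²
m = 6.264×10¹⁶ / 9×10¹⁶ = 0.6960 kg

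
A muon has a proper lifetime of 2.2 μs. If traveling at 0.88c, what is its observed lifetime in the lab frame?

Proper lifetime τ₀ = 2.2 μs
γ = 1/√(1 - 0.88²) = 2.1054
τ = γτ₀ = 2.1054 × 2.2 μs = 4.632 μs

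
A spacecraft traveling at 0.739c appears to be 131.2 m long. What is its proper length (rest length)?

Contracted length L = 131.2 m
γ = 1/√(1 - 0.739²) = 1.484
L₀ = γL = 1.484 × 131.2 = 194.7 m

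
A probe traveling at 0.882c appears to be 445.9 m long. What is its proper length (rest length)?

Contracted length L = 445.9 m
γ = 1/√(1 - 0.882²) = 2.122
L₀ = γL = 2.122 × 445.9 = 946.2 m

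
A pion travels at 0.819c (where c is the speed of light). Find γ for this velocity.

v/c = 0.819, so (v/c)² = 0.670761
1 - (v/c)² = 0.329239
γ = 1/√(0.329239) = 1.743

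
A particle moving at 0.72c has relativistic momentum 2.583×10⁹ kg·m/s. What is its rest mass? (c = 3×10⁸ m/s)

γ = 1/√(1 - 0.72²) = 1.441
v = 0.72 × 3×10⁸ = 2.160×10⁸ m/s
m = p/(γv) = 2.583×10⁹/(1.441 × 2.160×10⁸) = 8.299 kg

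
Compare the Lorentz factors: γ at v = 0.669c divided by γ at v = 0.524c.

γ₁ = 1/√(1 - 0.669²) = 1.345
γ₂ = 1/√(1 - 0.524²) = 1.174
γ₁/γ₂ = 1.345/1.174 = 1.146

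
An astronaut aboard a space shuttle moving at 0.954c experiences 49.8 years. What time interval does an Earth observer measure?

Proper time Δt₀ = 49.8 years
γ = 1/√(1 - 0.954²) = 3.335
Δt = γΔt₀ = 3.335 × 49.8 = 166.1 years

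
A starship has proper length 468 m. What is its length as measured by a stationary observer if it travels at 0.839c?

Proper length L₀ = 468 m
γ = 1/√(1 - 0.839²) = 1.8378
L = L₀/γ = 468/1.8378 = 254.7 m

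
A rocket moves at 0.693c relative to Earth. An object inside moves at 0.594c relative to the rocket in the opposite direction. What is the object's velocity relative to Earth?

Object's velocity in rocket frame is u' = -0.594c
u = (u' + v)/(1 + u'v/c²) = (v - 0.594)/(1 - 0.594·v/c²)
Numerator: 0.693 - 0.594 = 0.099
Denominator: 1 - 0.411642 = 0.588358
u = 0.099/0.588358 = 0.1683c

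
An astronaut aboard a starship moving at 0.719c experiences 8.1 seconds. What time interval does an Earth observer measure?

Proper time Δt₀ = 8.1 seconds
γ = 1/√(1 - 0.719²) = 1.4388
Δt = γΔt₀ = 1.4388 × 8.1 = 11.65 seconds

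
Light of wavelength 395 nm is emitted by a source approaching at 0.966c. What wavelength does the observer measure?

β = 0.966
Wavelength Doppler factor = √(0.034/1.966) = √(0.017294) = 0.13151
λ_obs = 395 × 0.13151 = 51.95 nm (blueshift)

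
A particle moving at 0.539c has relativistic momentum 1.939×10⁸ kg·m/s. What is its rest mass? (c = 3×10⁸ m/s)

γ = 1/√(1 - 0.539²) = 1.187
v = 0.539 × 3×10⁸ = 1.617×10⁸ m/s
m = p/(γv) = 1.939×10⁸/(1.187 × 1.617×10⁸) = 1.010 kg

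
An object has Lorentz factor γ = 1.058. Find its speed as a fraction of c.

From γ = 1/√(1 - v²/c²):
1/γ² = 1/1.058² = 0.89336
v²/c² = 1 - 0.89336 = 0.10664
v/c = √(0.10664) = 0.3266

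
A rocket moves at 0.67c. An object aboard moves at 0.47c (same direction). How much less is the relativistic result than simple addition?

Classical: u' + v = 0.47 + 0.67 = 1.14c
Relativistic: u = (0.47 + 0.67)/(1 + 0.3149) = 1.14/1.3149 = 0.8670c
Difference: 1.14 - 0.8670 = 0.2730c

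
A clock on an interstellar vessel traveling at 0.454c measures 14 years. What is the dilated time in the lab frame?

Proper time Δt₀ = 14 years
γ = 1/√(1 - 0.454²) = 1.122
Δt = γΔt₀ = 1.122 × 14 = 15.71 years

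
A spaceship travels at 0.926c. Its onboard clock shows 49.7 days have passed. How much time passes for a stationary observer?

Proper time Δt₀ = 49.7 days
γ = 1/√(1 - 0.926²) = 2.6488
Δt = γΔt₀ = 2.6488 × 49.7 = 131.6 days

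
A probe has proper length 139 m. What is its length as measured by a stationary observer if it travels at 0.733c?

Proper length L₀ = 139 m
γ = 1/√(1 - 0.733²) = 1.4701
L = L₀/γ = 139/1.4701 = 94.55 m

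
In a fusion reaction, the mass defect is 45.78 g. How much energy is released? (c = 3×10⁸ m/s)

Convert mass defect: Δm = 45.78 g = 0.04578 kg
E = Δm·c² = 0.04578 × (3×10⁸)²
= 0.04578 × 9×10¹⁶ = 4.120×10¹⁵ J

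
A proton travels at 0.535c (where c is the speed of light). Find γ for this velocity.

v/c = 0.535, so (v/c)² = 0.286225
1 - (v/c)² = 0.713775
γ = 1/√(0.713775) = 1.184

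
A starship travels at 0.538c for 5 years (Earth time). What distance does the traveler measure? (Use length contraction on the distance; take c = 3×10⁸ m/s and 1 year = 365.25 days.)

Earth distance: d = v × t = 0.538c × 5 yr = 2.5467×10¹⁶ m
γ = 1.1863
d' = d/γ = 2.5467×10¹⁶/1.1863 = 2.147×10¹⁶ m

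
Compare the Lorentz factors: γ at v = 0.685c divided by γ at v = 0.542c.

γ₁ = 1/√(1 - 0.685²) = 1.373
γ₂ = 1/√(1 - 0.542²) = 1.190
γ₁/γ₂ = 1.373/1.190 = 1.154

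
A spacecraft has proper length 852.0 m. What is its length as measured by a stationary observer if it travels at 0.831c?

Proper length L₀ = 852.0 m
γ = 1/√(1 - 0.831²) = 1.798
L = L₀/γ = 852.0/1.798 = 473.9 m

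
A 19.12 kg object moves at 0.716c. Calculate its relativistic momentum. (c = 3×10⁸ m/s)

γ = 1/√(1 - 0.716²) = 1.4325
v = 0.716 × 3×10⁸ = 2.148×10⁸ m/s
p = γmv = 1.4325 × 19.12 × 2.148×10⁸ = 5.883×10⁹ kg·m/s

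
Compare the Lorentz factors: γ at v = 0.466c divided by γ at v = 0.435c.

γ₁ = 1/√(1 - 0.466²) = 1.1302
γ₂ = 1/√(1 - 0.435²) = 1.1106
γ₁/γ₂ = 1.1302/1.1106 = 1.018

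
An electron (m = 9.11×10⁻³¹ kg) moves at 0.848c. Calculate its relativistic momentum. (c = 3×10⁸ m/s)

γ = 1/√(1 - 0.848²) = 1.887
v = 0.848 × 3×10⁸ = 2.544×10⁸ m/s
p = γmv = 1.887 × 9.11×10⁻³¹ × 2.544×10⁸ = 4.373×10⁻²² kg·m/s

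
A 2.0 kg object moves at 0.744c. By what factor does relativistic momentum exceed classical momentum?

p_rel = γmv, p_class = mv
Ratio = γ = 1/√(1 - 0.744²) = 1.497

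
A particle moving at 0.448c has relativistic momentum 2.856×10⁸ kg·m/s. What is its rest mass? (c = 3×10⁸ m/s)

γ = 1/√(1 - 0.448²) = 1.1185
v = 0.448 × 3×10⁸ = 1.344×10⁸ m/s
m = p/(γv) = 2.856×10⁸/(1.1185 × 1.344×10⁸) = 1.900 kg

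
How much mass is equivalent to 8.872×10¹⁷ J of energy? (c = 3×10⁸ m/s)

From E = mc², we get m = E/c²
c² = (3×10⁸)² = 9×10¹⁶ m²/s²
m = 8.872×10¹⁷ / 9×10¹⁶ = 9.858 kg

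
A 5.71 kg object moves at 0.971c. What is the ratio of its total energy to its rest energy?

E = γmc², E₀ = mc²
E/E₀ = γ = 1/√(1 - 0.971²) = 4.183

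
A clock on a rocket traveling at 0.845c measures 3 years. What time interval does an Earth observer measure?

Proper time Δt₀ = 3 years
γ = 1/√(1 - 0.845²) = 1.870
Δt = γΔt₀ = 1.870 × 3 = 5.610 years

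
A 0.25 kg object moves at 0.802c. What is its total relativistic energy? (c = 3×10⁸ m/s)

γ = 1/√(1 - 0.802²) = 1.674
mc² = 0.25 × (3×10⁸)² = 2.250×10¹⁶ J
E = γmc² = 1.674 × 2.250×10¹⁶ = 3.767×10¹⁶ J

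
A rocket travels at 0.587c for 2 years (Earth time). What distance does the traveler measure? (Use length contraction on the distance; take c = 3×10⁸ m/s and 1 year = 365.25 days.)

Earth distance: d = v × t = 0.587c × 2 yr = 1.11146×10¹⁶ m
γ = 1.23520
d' = d/γ = 1.11146×10¹⁶/1.23520 = 8.998×10¹⁵ m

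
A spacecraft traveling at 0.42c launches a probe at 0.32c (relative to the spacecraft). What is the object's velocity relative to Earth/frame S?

u = (u' + v)/(1 + u'v/c²)
Numerator: 0.32 + 0.42 = 0.74
Denominator: 1 + 0.1344 = 1.1344
u = 0.74/1.1344 = 0.6523c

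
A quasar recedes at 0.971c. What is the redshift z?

β = 0.971
(1+β)/(1-β) = 1.971/0.029 = 67.97
√(67.97) = 8.244
z = 8.244 - 1 = 7.244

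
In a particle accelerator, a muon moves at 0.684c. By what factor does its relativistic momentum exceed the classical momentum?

p_rel = γmv, p_class = mv
Ratio = γ = 1/√(1 - 0.684²)
= 1/√(0.532144) = 1.371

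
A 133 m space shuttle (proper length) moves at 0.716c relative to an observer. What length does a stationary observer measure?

Proper length L₀ = 133 m
γ = 1/√(1 - 0.716²) = 1.43246
L = L₀/γ = 133/1.43246 = 92.85 m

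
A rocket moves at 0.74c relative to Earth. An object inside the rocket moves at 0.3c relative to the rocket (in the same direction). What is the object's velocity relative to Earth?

u = (u' + v)/(1 + u'v/c²)
Numerator: 0.3 + 0.74 = 1.04
Denominator: 1 + 0.222 = 1.222
u = 1.04/1.222 = 0.8511c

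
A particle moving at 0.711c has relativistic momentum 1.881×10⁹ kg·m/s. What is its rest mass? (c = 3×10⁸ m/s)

γ = 1/√(1 - 0.711²) = 1.4221
v = 0.711 × 3×10⁸ = 2.133×10⁸ m/s
m = p/(γv) = 1.881×10⁹/(1.4221 × 2.133×10⁸) = 6.201 kg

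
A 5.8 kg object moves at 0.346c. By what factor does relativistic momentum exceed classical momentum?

p_rel = γmv, p_class = mv
Ratio = γ = 1/√(1 - 0.346²) = 1.066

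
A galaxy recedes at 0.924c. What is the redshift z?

β = 0.924
(1+β)/(1-β) = 1.924/0.076 = 25.3158
√(25.3158) = 5.031
z = 5.031 - 1 = 4.031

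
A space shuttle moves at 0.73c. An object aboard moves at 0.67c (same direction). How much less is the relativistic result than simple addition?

Classical: u' + v = 0.67 + 0.73 = 1.4c
Relativistic: u = (0.67 + 0.73)/(1 + 0.4891) = 1.4/1.4891 = 0.9402c
Difference: 1.4 - 0.9402 = 0.4598c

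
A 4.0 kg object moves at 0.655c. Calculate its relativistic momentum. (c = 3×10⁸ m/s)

γ = 1/√(1 - 0.655²) = 1.323
v = 0.655 × 3×10⁸ = 1.965×10⁸ m/s
p = γmv = 1.323 × 4.0 × 1.965×10⁸ = 1.040×10⁹ kg·m/s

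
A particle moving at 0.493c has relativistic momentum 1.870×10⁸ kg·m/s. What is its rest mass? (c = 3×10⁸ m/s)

γ = 1/√(1 - 0.493²) = 1.149
v = 0.493 × 3×10⁸ = 1.479×10⁸ m/s
m = p/(γv) = 1.870×10⁸/(1.149 × 1.479×10⁸) = 1.100 kg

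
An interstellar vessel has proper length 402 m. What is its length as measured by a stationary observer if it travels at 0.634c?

Proper length L₀ = 402 m
γ = 1/√(1 - 0.634²) = 1.293
L = L₀/γ = 402/1.293 = 310.9 m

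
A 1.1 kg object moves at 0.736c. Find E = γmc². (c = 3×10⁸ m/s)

γ = 1/√(1 - 0.736²) = 1.477
mc² = 1.1 × (3×10⁸)² = 9.900×10¹⁶ J
E = γmc² = 1.477 × 9.900×10¹⁶ = 1.462×10¹⁷ J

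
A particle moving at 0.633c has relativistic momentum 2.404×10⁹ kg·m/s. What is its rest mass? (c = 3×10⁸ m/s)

γ = 1/√(1 - 0.633²) = 1.2917
v = 0.633 × 3×10⁸ = 1.899×10⁸ m/s
m = p/(γv) = 2.404×10⁹/(1.2917 × 1.899×10⁸) = 9.800 kg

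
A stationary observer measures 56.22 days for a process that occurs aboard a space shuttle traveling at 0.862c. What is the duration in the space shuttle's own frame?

Dilated time Δt = 56.22 days
γ = 1/√(1 - 0.862²) = 1.9727
Δt₀ = Δt/γ = 56.22/1.9727 = 28.50 days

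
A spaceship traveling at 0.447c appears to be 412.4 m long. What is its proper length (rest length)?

Contracted length L = 412.4 m
γ = 1/√(1 - 0.447²) = 1.1179
L₀ = γL = 1.1179 × 412.4 = 461.0 m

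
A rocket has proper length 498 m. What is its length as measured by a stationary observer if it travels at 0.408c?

Proper length L₀ = 498 m
γ = 1/√(1 - 0.408²) = 1.0953
L = L₀/γ = 498/1.0953 = 454.7 m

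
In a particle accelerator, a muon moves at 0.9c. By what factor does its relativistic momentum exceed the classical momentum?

p_rel = γmv, p_class = mv
Ratio = γ = 1/√(1 - 0.9²)
= 1/√(0.19) = 2.294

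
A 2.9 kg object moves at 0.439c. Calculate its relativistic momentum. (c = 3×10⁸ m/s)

γ = 1/√(1 - 0.439²) = 1.113
v = 0.439 × 3×10⁸ = 1.317×10⁸ m/s
p = γmv = 1.113 × 2.9 × 1.317×10⁸ = 4.251×10⁸ kg·m/s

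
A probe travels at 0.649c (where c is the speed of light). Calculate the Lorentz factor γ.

v/c = 0.649, so (v/c)² = 0.421201
1 - (v/c)² = 0.578799
γ = 1/√(0.578799) = 1.314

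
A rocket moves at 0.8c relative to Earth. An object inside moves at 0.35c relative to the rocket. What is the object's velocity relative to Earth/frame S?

u = (u' + v)/(1 + u'v/c²)
Numerator: 0.35 + 0.8 = 1.15
Denominator: 1 + 0.28 = 1.28
u = 1.15/1.28 = 0.8984c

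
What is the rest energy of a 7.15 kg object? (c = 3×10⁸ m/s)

c² = (3×10⁸)² = 9.000×10¹⁶ m²/s²
E₀ = mc² = 7.15 × 9.000×10¹⁶ = 6.435×10¹⁷ J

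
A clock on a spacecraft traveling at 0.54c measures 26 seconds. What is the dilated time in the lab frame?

Proper time Δt₀ = 26 seconds
γ = 1/√(1 - 0.54²) = 1.188
Δt = γΔt₀ = 1.188 × 26 = 30.89 seconds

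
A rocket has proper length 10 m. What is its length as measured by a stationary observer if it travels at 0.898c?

Proper length L₀ = 10 m
γ = 1/√(1 - 0.898²) = 2.2728
L = L₀/γ = 10/2.2728 = 4.400 m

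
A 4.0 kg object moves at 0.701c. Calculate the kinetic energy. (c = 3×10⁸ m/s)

γ = 1/√(1 - 0.701²) = 1.4022
γ - 1 = 0.4022
KE = (γ-1)mc² = 0.4022 × 4.0 × (3×10⁸)² = 1.448×10¹⁷ J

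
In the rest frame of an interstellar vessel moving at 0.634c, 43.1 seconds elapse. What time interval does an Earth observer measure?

Proper time Δt₀ = 43.1 seconds
γ = 1/√(1 - 0.634²) = 1.293
Δt = γΔt₀ = 1.293 × 43.1 = 55.73 seconds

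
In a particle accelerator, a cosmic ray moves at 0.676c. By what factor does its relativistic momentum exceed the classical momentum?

p_rel = γmv, p_class = mv
Ratio = γ = 1/√(1 - 0.676²)
= 1/√(0.543024) = 1.357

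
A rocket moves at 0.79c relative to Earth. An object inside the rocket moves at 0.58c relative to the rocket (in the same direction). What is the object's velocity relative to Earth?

u = (u' + v)/(1 + u'v/c²)
Numerator: 0.58 + 0.79 = 1.37
Denominator: 1 + 0.4582 = 1.4582
u = 1.37/1.4582 = 0.9395c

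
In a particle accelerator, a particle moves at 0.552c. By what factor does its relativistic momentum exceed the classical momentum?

p_rel = γmv, p_class = mv
Ratio = γ = 1/√(1 - 0.552²)
= 1/√(0.695296) = 1.199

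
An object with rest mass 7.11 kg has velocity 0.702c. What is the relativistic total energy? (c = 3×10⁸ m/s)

γ = 1/√(1 - 0.702²) = 1.4041
mc² = 7.11 × (3×10⁸)² = 6.399×10¹⁷ J
E = γmc² = 1.4041 × 6.399×10¹⁷ = 8.985×10¹⁷ J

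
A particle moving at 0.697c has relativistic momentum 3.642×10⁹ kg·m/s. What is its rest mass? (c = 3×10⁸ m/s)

γ = 1/√(1 - 0.697²) = 1.395
v = 0.697 × 3×10⁸ = 2.091×10⁸ m/s
m = p/(γv) = 3.642×10⁹/(1.395 × 2.091×10⁸) = 12.49 kg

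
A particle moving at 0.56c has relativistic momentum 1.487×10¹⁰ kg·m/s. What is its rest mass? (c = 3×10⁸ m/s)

γ = 1/√(1 - 0.56²) = 1.207
v = 0.56 × 3×10⁸ = 1.680×10⁸ m/s
m = p/(γv) = 1.487×10¹⁰/(1.207 × 1.680×10⁸) = 73.33 kg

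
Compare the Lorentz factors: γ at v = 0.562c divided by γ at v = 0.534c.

γ₁ = 1/√(1 - 0.562²) = 1.209
γ₂ = 1/√(1 - 0.534²) = 1.183
γ₁/γ₂ = 1.209/1.183 = 1.022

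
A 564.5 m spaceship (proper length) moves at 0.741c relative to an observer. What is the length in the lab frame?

Proper length L₀ = 564.5 m
γ = 1/√(1 - 0.741²) = 1.489
L = L₀/γ = 564.5/1.489 = 379.1 m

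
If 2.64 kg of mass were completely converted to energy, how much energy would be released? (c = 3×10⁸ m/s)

Using E = mc²:
c² = (3×10⁸)² = 9×10¹⁶ m²/s²
E = 2.64 × 9×10¹⁶ = 2.376×10¹⁷ J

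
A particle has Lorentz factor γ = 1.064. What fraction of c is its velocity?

From γ = 1/√(1 - v²/c²):
1/γ² = 1/1.064² = 0.8833
v²/c² = 1 - 0.8833 = 0.1167
v/c = √(0.1167) = 0.3416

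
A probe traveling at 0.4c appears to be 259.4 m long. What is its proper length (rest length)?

Contracted length L = 259.4 m
γ = 1/√(1 - 0.4²) = 1.091
L₀ = γL = 1.091 × 259.4 = 283.0 m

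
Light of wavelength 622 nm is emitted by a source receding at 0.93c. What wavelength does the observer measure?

β = 0.93
Wavelength Doppler factor = √(1.93/0.07) = √(27.57) = 5.251
λ_obs = 622 × 5.251 = 3266 nm (redshift)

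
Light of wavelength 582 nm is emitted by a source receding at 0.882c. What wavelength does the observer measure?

β = 0.882
Wavelength Doppler factor = √(1.882/0.118) = √(15.949) = 3.9936
λ_obs = 582 × 3.9936 = 2324 nm (redshift)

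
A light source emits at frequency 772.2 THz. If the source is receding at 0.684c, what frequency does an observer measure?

β = v/c = 0.684
(1-β)/(1+β) = 0.316/1.684 = 0.18765
Doppler factor = √(0.18765) = 0.4332
f_obs = 772.2 × 0.4332 = 334.5 THz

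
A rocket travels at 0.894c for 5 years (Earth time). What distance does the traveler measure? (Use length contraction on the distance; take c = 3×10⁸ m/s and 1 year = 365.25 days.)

Earth distance: d = v × t = 0.894c × 5 yr = 4.232×10¹⁶ m
γ = 2.232
d' = d/γ = 4.232×10¹⁶/2.232 = 1.896×10¹⁶ m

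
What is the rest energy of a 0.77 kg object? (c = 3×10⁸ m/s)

c² = (3×10⁸)² = 9.000×10¹⁶ m²/s²
E₀ = mc² = 0.77 × 9.000×10¹⁶ = 6.930×10¹⁶ J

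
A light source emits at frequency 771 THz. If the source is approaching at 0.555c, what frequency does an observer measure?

β = v/c = 0.555
(1+β)/(1-β) = 1.555/0.445 = 3.494
Doppler factor = √(3.494) = 1.869
f_obs = 771 × 1.869 = 1441 THz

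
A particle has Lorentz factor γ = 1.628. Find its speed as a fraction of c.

From γ = 1/√(1 - v²/c²):
1/γ² = 1/1.628² = 0.3773
v²/c² = 1 - 0.3773 = 0.6227
v/c = √(0.6227) = 0.7891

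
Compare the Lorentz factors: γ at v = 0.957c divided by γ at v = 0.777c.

γ₁ = 1/√(1 - 0.957²) = 3.4472
γ₂ = 1/√(1 - 0.777²) = 1.5886
γ₁/γ₂ = 3.4472/1.5886 = 2.170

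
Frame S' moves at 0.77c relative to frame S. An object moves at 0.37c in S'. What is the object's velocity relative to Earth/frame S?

u = (u' + v)/(1 + u'v/c²)
Numerator: 0.37 + 0.77 = 1.14
Denominator: 1 + 0.2849 = 1.2849
u = 1.14/1.2849 = 0.8872c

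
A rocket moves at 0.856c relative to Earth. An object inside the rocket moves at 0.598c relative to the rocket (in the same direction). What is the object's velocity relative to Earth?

u = (u' + v)/(1 + u'v/c²)
Numerator: 0.598 + 0.856 = 1.454
Denominator: 1 + 0.511888 = 1.511888
u = 1.454/1.511888 = 0.9617c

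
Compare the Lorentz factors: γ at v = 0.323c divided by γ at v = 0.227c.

γ₁ = 1/√(1 - 0.323²) = 1.057
γ₂ = 1/√(1 - 0.227²) = 1.027
γ₁/γ₂ = 1.057/1.027 = 1.029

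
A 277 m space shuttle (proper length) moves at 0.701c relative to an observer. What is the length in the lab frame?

Proper length L₀ = 277 m
γ = 1/√(1 - 0.701²) = 1.4022
L = L₀/γ = 277/1.4022 = 197.5 m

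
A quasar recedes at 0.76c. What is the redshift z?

β = 0.76
(1+β)/(1-β) = 1.76/0.24 = 7.333
√(7.333) = 2.708
z = 2.708 - 1 = 1.708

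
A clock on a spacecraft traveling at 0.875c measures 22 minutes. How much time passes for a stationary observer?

Proper time Δt₀ = 22 minutes
γ = 1/√(1 - 0.875²) = 2.0656
Δt = γΔt₀ = 2.0656 × 22 = 45.44 minutes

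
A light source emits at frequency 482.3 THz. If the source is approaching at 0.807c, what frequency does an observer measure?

β = v/c = 0.807
(1+β)/(1-β) = 1.807/0.193 = 9.363
Doppler factor = √(9.363) = 3.060
f_obs = 482.3 × 3.060 = 1476 THz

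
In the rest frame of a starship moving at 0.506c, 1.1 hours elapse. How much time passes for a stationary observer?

Proper time Δt₀ = 1.1 hours
γ = 1/√(1 - 0.506²) = 1.159
Δt = γΔt₀ = 1.159 × 1.1 = 1.275 hours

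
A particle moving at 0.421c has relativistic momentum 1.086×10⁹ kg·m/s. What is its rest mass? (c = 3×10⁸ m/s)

γ = 1/√(1 - 0.421²) = 1.1025
v = 0.421 × 3×10⁸ = 1.263×10⁸ m/s
m = p/(γv) = 1.086×10⁹/(1.1025 × 1.263×10⁸) = 7.799 kg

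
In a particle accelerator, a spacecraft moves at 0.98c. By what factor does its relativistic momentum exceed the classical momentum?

p_rel = γmv, p_class = mv
Ratio = γ = 1/√(1 - 0.98²)
= 1/√(0.0396) = 5.025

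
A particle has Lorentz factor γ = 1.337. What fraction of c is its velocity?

From γ = 1/√(1 - v²/c²):
1/γ² = 1/1.337² = 0.5594
v²/c² = 1 - 0.5594 = 0.4406
v/c = √(0.4406) = 0.6638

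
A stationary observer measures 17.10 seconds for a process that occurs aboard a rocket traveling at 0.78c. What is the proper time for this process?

Dilated time Δt = 17.10 seconds
γ = 1/√(1 - 0.78²) = 1.598
Δt₀ = Δt/γ = 17.10/1.598 = 10.70 seconds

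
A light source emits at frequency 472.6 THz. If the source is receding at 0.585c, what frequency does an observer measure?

β = v/c = 0.585
(1-β)/(1+β) = 0.415/1.585 = 0.2618
Doppler factor = √(0.2618) = 0.5117
f_obs = 472.6 × 0.5117 = 241.8 THz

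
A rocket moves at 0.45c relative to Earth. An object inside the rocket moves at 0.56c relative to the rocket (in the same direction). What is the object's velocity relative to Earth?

u = (u' + v)/(1 + u'v/c²)
Numerator: 0.56 + 0.45 = 1.01
Denominator: 1 + 0.252 = 1.252
u = 1.01/1.252 = 0.8067c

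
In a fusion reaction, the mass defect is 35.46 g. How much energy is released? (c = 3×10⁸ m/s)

Convert mass defect: Δm = 35.46 g = 0.03546 kg
E = Δm·c² = 0.03546 × (3×10⁸)²
= 0.03546 × 9×10¹⁶ = 3.191×10¹⁵ J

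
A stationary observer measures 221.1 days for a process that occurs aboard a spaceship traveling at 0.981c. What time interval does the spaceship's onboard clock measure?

Dilated time Δt = 221.1 days
γ = 1/√(1 - 0.981²) = 5.154
Δt₀ = Δt/γ = 221.1/5.154 = 42.90 days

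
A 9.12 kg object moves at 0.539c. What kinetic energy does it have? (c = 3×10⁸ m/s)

γ = 1/√(1 - 0.539²) = 1.1872
γ - 1 = 0.1872
KE = (γ-1)mc² = 0.1872 × 9.12 × (3×10⁸)² = 1.537×10¹⁷ J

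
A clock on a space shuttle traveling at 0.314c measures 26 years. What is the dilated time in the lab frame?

Proper time Δt₀ = 26 years
γ = 1/√(1 - 0.314²) = 1.0533
Δt = γΔt₀ = 1.0533 × 26 = 27.39 years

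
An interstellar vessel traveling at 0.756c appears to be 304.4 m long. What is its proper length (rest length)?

Contracted length L = 304.4 m
γ = 1/√(1 - 0.756²) = 1.5277
L₀ = γL = 1.5277 × 304.4 = 465.0 m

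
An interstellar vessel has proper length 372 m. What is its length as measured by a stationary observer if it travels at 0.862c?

Proper length L₀ = 372 m
γ = 1/√(1 - 0.862²) = 1.9727
L = L₀/γ = 372/1.9727 = 188.6 m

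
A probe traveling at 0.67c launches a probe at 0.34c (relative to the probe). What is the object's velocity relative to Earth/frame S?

u = (u' + v)/(1 + u'v/c²)
Numerator: 0.34 + 0.67 = 1.01
Denominator: 1 + 0.2278 = 1.2278
u = 1.01/1.2278 = 0.8226c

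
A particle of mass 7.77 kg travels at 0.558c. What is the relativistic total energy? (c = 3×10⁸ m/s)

γ = 1/√(1 - 0.558²) = 1.205
mc² = 7.77 × (3×10⁸)² = 6.993×10¹⁷ J
E = γmc² = 1.205 × 6.993×10¹⁷ = 8.427×10¹⁷ J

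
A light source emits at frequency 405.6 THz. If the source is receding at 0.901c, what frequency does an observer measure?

β = v/c = 0.901
(1-β)/(1+β) = 0.099/1.901 = 0.05208
Doppler factor = √(0.05208) = 0.2282
f_obs = 405.6 × 0.2282 = 92.56 THz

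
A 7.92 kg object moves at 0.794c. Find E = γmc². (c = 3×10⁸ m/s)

γ = 1/√(1 - 0.794²) = 1.645
mc² = 7.92 × (3×10⁸)² = 7.128×10¹⁷ J
E = γmc² = 1.645 × 7.128×10¹⁷ = 1.173×10¹⁸ J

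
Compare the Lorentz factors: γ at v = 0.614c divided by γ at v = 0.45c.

γ₁ = 1/√(1 - 0.614²) = 1.267
γ₂ = 1/√(1 - 0.45²) = 1.120
γ₁/γ₂ = 1.267/1.120 = 1.131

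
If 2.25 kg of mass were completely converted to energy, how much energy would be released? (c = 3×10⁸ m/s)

Using E = mc²:
c² = (3×10⁸)² = 9×10¹⁶ m²/s²
E = 2.25 × 9×10¹⁶ = 2.025×10¹⁷ J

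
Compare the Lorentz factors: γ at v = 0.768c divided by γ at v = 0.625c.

γ₁ = 1/√(1 - 0.768²) = 1.561
γ₂ = 1/√(1 - 0.625²) = 1.281
γ₁/γ₂ = 1.561/1.281 = 1.219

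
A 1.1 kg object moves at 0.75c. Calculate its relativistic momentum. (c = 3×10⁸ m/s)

γ = 1/√(1 - 0.75²) = 1.512
v = 0.75 × 3×10⁸ = 2.250×10⁸ m/s
p = γmv = 1.512 × 1.1 × 2.250×10⁸ = 3.742×10⁸ kg·m/s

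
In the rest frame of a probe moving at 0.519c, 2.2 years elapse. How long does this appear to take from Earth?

Proper time Δt₀ = 2.2 years
γ = 1/√(1 - 0.519²) = 1.170
Δt = γΔt₀ = 1.170 × 2.2 = 2.574 years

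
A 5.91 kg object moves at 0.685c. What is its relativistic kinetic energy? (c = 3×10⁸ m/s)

γ = 1/√(1 - 0.685²) = 1.3726
γ - 1 = 0.3726
KE = (γ-1)mc² = 0.3726 × 5.91 × (3×10⁸)² = 1.982×10¹⁷ J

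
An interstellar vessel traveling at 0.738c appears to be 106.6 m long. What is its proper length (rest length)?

Contracted length L = 106.6 m
γ = 1/√(1 - 0.738²) = 1.482
L₀ = γL = 1.482 × 106.6 = 158.0 m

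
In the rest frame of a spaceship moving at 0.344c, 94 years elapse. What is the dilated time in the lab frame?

Proper time Δt₀ = 94 years
γ = 1/√(1 - 0.344²) = 1.065
Δt = γΔt₀ = 1.065 × 94 = 100.1 years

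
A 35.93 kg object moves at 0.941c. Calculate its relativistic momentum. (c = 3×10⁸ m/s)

γ = 1/√(1 - 0.941²) = 2.955
v = 0.941 × 3×10⁸ = 2.823×10⁸ m/s
p = γmv = 2.955 × 35.93 × 2.823×10⁸ = 2.997×10¹⁰ kg·m/s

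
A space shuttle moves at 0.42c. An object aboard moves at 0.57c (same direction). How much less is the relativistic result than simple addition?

Classical: u' + v = 0.57 + 0.42 = 0.99c
Relativistic: u = (0.57 + 0.42)/(1 + 0.2394) = 0.99/1.2394 = 0.7988c
Difference: 0.99 - 0.7988 = 0.1912c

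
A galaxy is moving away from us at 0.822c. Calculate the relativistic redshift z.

β = 0.822
(1+β)/(1-β) = 1.822/0.178 = 10.236
√(10.236) = 3.199
z = 3.199 - 1 = 2.199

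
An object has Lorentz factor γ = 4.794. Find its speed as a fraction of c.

From γ = 1/√(1 - v²/c²):
1/γ² = 1/4.794² = 0.04351
v²/c² = 1 - 0.04351 = 0.9565
v/c = √(0.9565) = 0.9780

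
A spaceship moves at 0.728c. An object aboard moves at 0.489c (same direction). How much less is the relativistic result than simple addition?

Classical: u' + v = 0.489 + 0.728 = 1.217c
Relativistic: u = (0.489 + 0.728)/(1 + 0.355992) = 1.217/1.355992 = 0.8975c
Difference: 1.217 - 0.8975 = 0.3195c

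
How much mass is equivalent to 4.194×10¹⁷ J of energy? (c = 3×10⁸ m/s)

From E = mc², we get m = E/c²
c² = (3×10⁸)² = 9×10¹⁶ m²/s²
m = 4.194×10¹⁷ / 9×10¹⁶ = 4.660 kg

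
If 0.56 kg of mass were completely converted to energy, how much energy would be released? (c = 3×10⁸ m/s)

Using E = mc²:
c² = (3×10⁸)² = 9×10¹⁶ m²/s²
E = 0.56 × 9×10¹⁶ = 5.040×10¹⁶ J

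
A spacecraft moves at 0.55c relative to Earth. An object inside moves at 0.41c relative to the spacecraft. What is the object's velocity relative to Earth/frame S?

u = (u' + v)/(1 + u'v/c²)
Numerator: 0.41 + 0.55 = 0.96
Denominator: 1 + 0.2255 = 1.2255
u = 0.96/1.2255 = 0.7834c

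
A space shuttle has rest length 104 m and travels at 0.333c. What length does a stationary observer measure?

Proper length L₀ = 104 m
γ = 1/√(1 - 0.333²) = 1.06053
L = L₀/γ = 104/1.06053 = 98.06 m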